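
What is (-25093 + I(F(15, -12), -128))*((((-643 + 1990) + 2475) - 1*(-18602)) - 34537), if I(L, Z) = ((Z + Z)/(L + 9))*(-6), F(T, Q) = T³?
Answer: 42856387537/141 ≈ 3.0395e+8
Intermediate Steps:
I(L, Z) = -12*Z/(9 + L) (I(L, Z) = ((2*Z)/(9 + L))*(-6) = (2*Z/(9 + L))*(-6) = -12*Z/(9 + L))
(-25093 + I(F(15, -12), -128))*((((-643 + 1990) + 2475) - 1*(-18602)) - 34537) = (-25093 - 12*(-128)/(9 + 15³))*((((-643 + 1990) + 2475) - 1*(-18602)) - 34537) = (-25093 - 12*(-128)/(9 + 3375))*(((1347 + 2475) + 18602) - 34537) = (-25093 - 12*(-128)/3384)*((3822 + 18602) - 34537) = (-25093 - 12*(-128)*1/3384)*(22424 - 34537) = (-25093 + 64/141)*(-12113) = -3538049/141*(-12113) = 42856387537/141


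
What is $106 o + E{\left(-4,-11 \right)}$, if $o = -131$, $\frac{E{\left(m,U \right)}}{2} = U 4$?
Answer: $-13974$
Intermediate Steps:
$E{\left(m,U \right)} = 8 U$ ($E{\left(m,U \right)} = 2 U 4 = 2 \cdot 4 U = 8 U$)
$106 o + E{\left(-4,-11 \right)} = 106 \left(-131\right) + 8 \left(-11\right) = -13886 - 88 = -13974$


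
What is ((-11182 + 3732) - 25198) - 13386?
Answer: -46034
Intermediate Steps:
((-11182 + 3732) - 25198) - 13386 = (-7450 - 25198) - 13386 = -32648 - 13386 = -46034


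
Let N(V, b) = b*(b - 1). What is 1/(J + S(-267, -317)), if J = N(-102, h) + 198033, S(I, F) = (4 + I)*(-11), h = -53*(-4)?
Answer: 1/245658 ≈ 4.0707e-6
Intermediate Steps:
h = 212
N(V, b) = b*(-1 + b)
S(I, F) = -44 - 11*I
J = 242765 (J = 212*(-1 + 212) + 198033 = 212*211 + 198033 = 44732 + 198033 = 242765)
1/(J + S(-267, -317)) = 1/(242765 + (-44 - 11*(-267))) = 1/(242765 + (-44 + 2937)) = 1/(242765 + 2893) = 1/245658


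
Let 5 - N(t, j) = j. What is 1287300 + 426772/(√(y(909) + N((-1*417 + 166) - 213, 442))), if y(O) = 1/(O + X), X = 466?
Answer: 1287300 - 1066930*I*√33048070/300437 ≈ 1.2873e+6 - 20415.0*I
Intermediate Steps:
N(t, j) = 5 - j
y(O) = 1/(466 + O) (y(O) = 1/(O + 466) = 1/(466 + O))
1287300 + 426772/(√(y(909) + N((-1*417 + 166) - 213, 442))) = 1287300 + 426772/(√(1/(466 + 909) + (5 - 1*442))) = 1287300 + 426772/(√(1/1375 + (5 - 442))) = 1287300 + 426772/(√(1/1375 - 437)) = 1287300 + 426772/(√(-600874/1375)) = 1287300 + 426772/((I*√33048070/275)) = 1287300 + 426772*(-5*I*√33048070/600874) = 1287300 - 1066930*I*√33048070/300437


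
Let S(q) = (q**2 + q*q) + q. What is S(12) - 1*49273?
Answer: -48973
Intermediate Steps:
S(q) = q + 2*q**2 (S(q) = (q**2 + q**2) + q = 2*q**2 + q = q + 2*q**2)
S(12) - 1*49273 = 12*(1 + 2*12) - 1*49273 = 12*(1 + 24) - 49273 = 12*25 - 49273 = 300 - 49273 = -48973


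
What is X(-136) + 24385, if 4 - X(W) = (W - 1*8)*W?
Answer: 4805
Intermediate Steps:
X(W) = 4 - W*(-8 + W) (X(W) = 4 - (W - 1*8)*W = 4 - (W - 8)*W = 4 - (-8 + W)*W = 4 - W*(-8 + W))
X(-136) + 24385 = (4 - 1*(-136)² + 8*(-136)) + 24385 = (4 - 1*18496 - 1088) + 24385 = (4 - 18496 - 1088) + 24385 = -19580 + 24385 = 4805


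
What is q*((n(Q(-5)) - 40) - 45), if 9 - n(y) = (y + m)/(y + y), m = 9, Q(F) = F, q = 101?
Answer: -38178/5 ≈ -7635.6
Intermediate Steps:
n(y) = 9 - (9 + y)/(2*y) (n(y) = 9 - (y + 9)/(y + y) = 9 - (9 + y)/(2*y))
q*((n(Q(-5)) - 40) - 45) = 101*(((½)*(-9 + 17*(-5))/(-5) - 40) - 45) = 101*(((½)*(-⅕)*(-9 - 85) - 40) - 45) = 101*(((½)*(-⅕)*(-94) - 40) - 45) = 101*((47/5 - 40) - 45) = 101*(-153/5 - 45) = 101*(-378/5) = -38178/5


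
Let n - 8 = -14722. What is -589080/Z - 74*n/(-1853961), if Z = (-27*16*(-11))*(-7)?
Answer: 14665448683/856529982 ≈ 17.122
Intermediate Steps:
n = -14714 (n = 8 - 14722 = -14714)
Z = -33264 (Z = -432*(-11)*(-7) = 4752*(-7) = -33264)
-589080/Z - 74*n/(-1853961) = -589080/(-33264) - 74*(-14714)/(-1853961) = -589080*(-1/33264) + 1088836*(-1/1853961) = 24545/1386 - 1088836/1853961 = 14665448683/856529982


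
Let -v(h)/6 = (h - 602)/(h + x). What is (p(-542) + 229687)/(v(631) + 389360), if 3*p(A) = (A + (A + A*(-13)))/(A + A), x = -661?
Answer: 6890555/11680974 ≈ 0.58990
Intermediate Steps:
v(h) = -6*(-602 + h)/(-661 + h) (v(h) = -6*(h - 602)/(h - 661) = -6*(-602 + h)/(-661 + h))
p(A) = -11/6 (p(A) = ((A + (A + A*(-13)))/(A + A))/3 = ((A + (A - 13*A))/((2*A)))/3 = ((A - 12*A)*(1/(2*A)))/3 = ((-11*A)*(1/(2*A)))/3 = (⅓)*(-11/2) = -11/6)
(p(-542) + 229687)/(v(631) + 389360) = (-11/6 + 229687)/(6*(602 - 1*631)/(-661 + 631) + 389360) = 1378111/(6*(6*(602 - 631)/(-30) + 389360)) = 1378111/(6*(6*(-1/30)*(-29) + 389360)) = 1378111/(6*(29/5 + 389360)) = 1378111/(6*(1946829/5)) = (1378111/6)*(5/1946829) = 6890555/11680974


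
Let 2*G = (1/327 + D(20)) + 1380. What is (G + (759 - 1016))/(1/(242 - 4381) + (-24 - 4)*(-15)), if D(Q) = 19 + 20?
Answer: 612439552/568449933 ≈ 1.0774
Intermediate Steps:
D(Q) = 39
G = 232007/327 (G = ((1/327 + 39) + 1380)/2 = (12754/327 + 1380)/2 = (½)*(464014/327) = 232007/327 ≈ 709.50)
(G + (759 - 1016))/(1/(242 - 4381) + (-24 - 4)*(-15)) = (232007/327 + (759 - 1016))/(1/(242 - 4381) + (-24 - 4)*(-15)) = (232007/327 - 257)/(1/(-4139) - 28*(-15)) = 147968/(327*(-1/4139 + 420)) = 147968/(327*(1738379/4139)) = (147968/327)*(4139/1738379) = 612439552/568449933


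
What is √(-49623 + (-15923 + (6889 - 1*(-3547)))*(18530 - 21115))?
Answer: 32*√13803 ≈ 3759.6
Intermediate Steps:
√(-49623 + (-15923 + (6889 - 1*(-3547)))*(18530 - 21115)) = √(-49623 + (-15923 + (6889 + 3547))*(-2585)) = √(-49623 + (-15923 + 10436)*(-2585)) = √(-49623 - 5487*(-2585)) = √(-49623 + 14183895) = √14134272 = 32*√13803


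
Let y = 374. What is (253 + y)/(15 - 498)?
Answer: -209/161 ≈ -1.2981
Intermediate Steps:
(253 + y)/(15 - 498) = (253 + 374)/(15 - 498) = 627/(-483) = 627*(-1/483) = -209/161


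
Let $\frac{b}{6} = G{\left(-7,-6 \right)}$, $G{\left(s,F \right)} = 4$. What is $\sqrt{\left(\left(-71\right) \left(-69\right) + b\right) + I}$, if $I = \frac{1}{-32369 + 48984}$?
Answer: $\frac{\sqrt{1359034658290}}{16615} \approx 70.164$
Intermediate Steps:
$b = 24$ ($b = 6 \cdot 4 = 24$)
$I = \frac{1}{16615} \approx 6.0187 \cdot 10^{-5}$
$\sqrt{\left(\left(-71\right) \left(-69\right) + b\right) + I} = \sqrt{\left(\left(-71\right) \left(-69\right) + 24\right) + \frac{1}{16615}} = \sqrt{\left(4899 + 24\right) + \frac{1}{16615}} = \sqrt{4923 + \frac{1}{16615}} = \sqrt{\frac{81795646}{16615}} = \frac{\sqrt{1359034658290}}{16615}$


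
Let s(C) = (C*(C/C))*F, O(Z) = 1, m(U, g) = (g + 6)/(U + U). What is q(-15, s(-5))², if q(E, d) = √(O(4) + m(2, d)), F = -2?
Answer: 5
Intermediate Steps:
m(U, g) = (6 + g)/(2*U) (m(U, g) = (6 + g)/((2*U)) = (6 + g)*(1/(2*U)) = (6 + g)/(2*U))
s(C) = -2*C (s(C) = (C*(C/C))*(-2) = (C*1)*(-2) = C*(-2) = -2*C)
q(E, d) = √(5/2 + d/4) (q(E, d) = √(1 + (½)*(6 + d)/2) = √(1 + (½)*(½)*(6 + d)) = √(1 + (3/2 + d/4)) = √(5/2 + d/4))
q(-15, s(-5))² = (√(10 - 2*(-5))/2)² = (√(10 + 10)/2)² = (√20/2)² = ((2*√5)/2)² = (√5)² = 5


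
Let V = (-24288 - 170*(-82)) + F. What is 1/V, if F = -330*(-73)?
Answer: 1/13742 ≈ 7.2770e-5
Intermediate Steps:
F = 24090 (F = -55*(-438) = 24090)
V = 13742 (V = (-24288 - 170*(-82)) + 24090 = (-24288 - 1*(-13940)) + 24090 = (-24288 + 13940) + 24090 = -10348 + 24090 = 13742)
1/V = 1/13742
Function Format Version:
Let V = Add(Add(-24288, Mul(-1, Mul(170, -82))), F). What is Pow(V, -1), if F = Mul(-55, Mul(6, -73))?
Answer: Rational(1, 13742) ≈ 7.2770e-5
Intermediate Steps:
F = 24090 (F = Mul(-55, -438) = 24090)
V = 13742 (V = Add(Add(-24288, Mul(-1, Mul(170, -82))), 24090) = Add(Add(-24288, Mul(-1, -13940)), 24090) = Add(Add(-24288, 13940), 24090) = Add(-10348, 24090) = 13742)
Pow(V, -1) = Pow(13742, -1) = Rational(1, 13742)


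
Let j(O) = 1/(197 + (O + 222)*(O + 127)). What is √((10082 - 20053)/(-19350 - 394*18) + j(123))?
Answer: √1295439031922426/58611066 ≈ 0.61409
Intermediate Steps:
j(O) = 1/(197 + (127 + O)*(222 + O)) (j(O) = 1/(197 + (222 + O)*(127 + O)) = 1/(197 + (127 + O)*(222 + O)))
√((10082 - 20053)/(-19350 - 394*18) + j(123)) = √((10082 - 20053)/(-19350 - 394*18) + 1/(28391 + 123² + 349*123)) = √(-9971/(-19350 - 7092) + 1/(28391 + 15129 + 42927)) = √(-9971/(-26442) + 1/86447) = √(-9971*(-1/26442) + 1/86447) = √(767/2034 + 1/86447) = √(66306883/175833198) = √1295439031922426/58611066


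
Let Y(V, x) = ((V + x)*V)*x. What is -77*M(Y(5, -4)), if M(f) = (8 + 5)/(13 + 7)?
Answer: -1001/20 ≈ -50.050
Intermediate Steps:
Y(V, x) = V*x*(V + x) (Y(V, x) = (V*(V + x))*x = V*x*(V + x))
M(f) = 13/20
-77*M(Y(5, -4)) = -77*13/20 = -1001/20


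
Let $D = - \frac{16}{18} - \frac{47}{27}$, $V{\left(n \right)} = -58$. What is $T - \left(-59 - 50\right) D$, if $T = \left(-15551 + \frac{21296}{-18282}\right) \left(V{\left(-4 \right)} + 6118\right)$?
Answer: $- \frac{704868868163}{7479} \approx -9.4246 \cdot 10^{7}$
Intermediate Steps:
$D = - \frac{71}{27}$ ($D = \left(-16\right) \frac{1}{18} - \frac{47}{27} = - \frac{8}{9} - \frac{47}{27} = - \frac{71}{27} \approx -2.6296$)
$T = - \frac{26106174980}{277}$ ($T = \left(-15551 + \frac{21296}{-18282}\right) \left(-58 + 6118\right) = \left(-15551 + 21296 \left(- \frac{1}{18282}\right)\right) 6060 = \left(-15551 - \frac{968}{831}\right) 6060 = \left(- \frac{12923849}{831}\right) 6060 = - \frac{26106174980}{277} \approx -9.4246 \cdot 10^{7}$)
$T - \left(-59 - 50\right) D = - \frac{26106174980}{277} - \left(-59 - 50\right) \left(- \frac{71}{27}\right) = - \frac{26106174980}{277} - \left(-109\right) \left(- \frac{71}{27}\right) = - \frac{26106174980}{277} - \frac{7739}{27} = - \frac{704868868163}{7479}$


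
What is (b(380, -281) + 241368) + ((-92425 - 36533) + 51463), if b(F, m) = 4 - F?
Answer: 163497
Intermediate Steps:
(b(380, -281) + 241368) + ((-92425 - 36533) + 51463) = ((4 - 1*380) + 241368) + ((-92425 - 36533) + 51463) = ((4 - 380) + 241368) + (-128958 + 51463) = (-376 + 241368) - 77495 = 240992 - 77495 = 163497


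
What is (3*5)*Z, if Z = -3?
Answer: -45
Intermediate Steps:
(3*5)*Z = (3*5)*(-3) = 15*(-3) = -45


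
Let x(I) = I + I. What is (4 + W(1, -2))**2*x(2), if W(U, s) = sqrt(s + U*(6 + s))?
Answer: 72 + 32*sqrt(2) ≈ 117.25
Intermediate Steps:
x(I) = 2*I
(4 + W(1, -2))**2*x(2) = (4 + sqrt(-2 + 6*1 + 1*(-2)))**2*(2*2) = (4 + sqrt(-2 + 6 - 2))**2*4 = (4 + sqrt(2))**2*4 = 4*(4 + sqrt(2))**2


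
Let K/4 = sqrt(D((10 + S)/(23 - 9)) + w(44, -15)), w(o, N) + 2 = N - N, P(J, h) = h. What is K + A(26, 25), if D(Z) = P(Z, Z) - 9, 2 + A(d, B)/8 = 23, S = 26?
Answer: 168 + 4*I*sqrt(413)/7 ≈ 168.0 + 11.613*I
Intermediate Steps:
A(d, B) = 168 (A(d, B) = -16 + 8*23 = -16 + 184 = 168)
w(o, N) = -2 (w(o, N) = -2 + (N - N) = -2 + 0 = -2)
D(Z) = -9 + Z (D(Z) = Z - 9 = -9 + Z)
K = 4*I*sqrt(413)/7 (K = 4*sqrt((-9 + (10 + 26)/(23 - 9)) - 2) = 4*sqrt((-9 + 36/14) - 2) = 4*sqrt((-9 + 36*(1/14)) - 2) = 4*sqrt((-9 + 18/7) - 2) = 4*sqrt(-45/7 - 2) = 4*sqrt(-59/7) = 4*(I*sqrt(413)/7) = 4*I*sqrt(413)/7 ≈ 11.613*I)
K + A(26, 25) = 4*I*sqrt(413)/7 + 168 = 168 + 4*I*sqrt(413)/7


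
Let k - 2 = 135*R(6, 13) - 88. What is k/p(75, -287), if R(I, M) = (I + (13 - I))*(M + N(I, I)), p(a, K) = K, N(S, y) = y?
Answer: -33259/287 ≈ -115.89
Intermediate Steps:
R(I, M) = 13*I + 13*M (R(I, M) = (I + (13 - I))*(M + I) = 13*(I + M) = 13*I + 13*M)
k = 33259 (k = 2 + (135*(13*6 + 13*13) - 88) = 2 + (135*(78 + 169) - 88) = 2 + (135*247 - 88) = 2 + (33345 - 88) = 2 + 33257 = 33259)
k/p(75, -287) = 33259/(-287) = 33259*(-1/287) = -33259/287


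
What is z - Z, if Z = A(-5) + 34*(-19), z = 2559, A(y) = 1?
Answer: 3204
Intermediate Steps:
Z = -645 (Z = 1 + 34*(-19) = 1 - 646 = -645)
z - Z = 2559 - 1*(-645) = 2559 + 645 = 3204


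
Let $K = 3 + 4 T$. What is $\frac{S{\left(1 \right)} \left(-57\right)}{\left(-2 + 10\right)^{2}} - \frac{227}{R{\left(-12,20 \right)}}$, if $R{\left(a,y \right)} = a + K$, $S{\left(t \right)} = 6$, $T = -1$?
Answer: $\frac{5041}{416} \approx 12.118$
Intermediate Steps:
$K = -1$ ($K = 3 + 4 \left(-1\right) = 3 - 4 = -1$)
$R{\left(a,y \right)} = -1 + a$ ($R{\left(a,y \right)} = a - 1 = -1 + a$)
$\frac{S{\left(1 \right)} \left(-57\right)}{\left(-2 + 10\right)^{2}} - \frac{227}{R{\left(-12,20 \right)}} = \frac{6 \left(-57\right)}{\left(-2 + 10\right)^{2}} - \frac{227}{-1 - 12} = - \frac{342}{8^{2}} - \frac{227}{-13} = - \frac{342}{64} - - \frac{227}{13} = \left(-342\right) \frac{1}{64} + \frac{227}{13} = - \frac{171}{32} + \frac{227}{13} = \frac{5041}{416}$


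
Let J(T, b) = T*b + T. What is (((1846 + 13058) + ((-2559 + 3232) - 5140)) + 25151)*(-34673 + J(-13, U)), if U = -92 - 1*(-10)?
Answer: -1196468560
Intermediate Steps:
U = -82 (U = -92 + 10 = -82)
J(T, b) = T + T*b
(((1846 + 13058) + ((-2559 + 3232) - 5140)) + 25151)*(-34673 + J(-13, U)) = (((1846 + 13058) + ((-2559 + 3232) - 5140)) + 25151)*(-34673 - 13*(1 - 82)) = ((14904 + (673 - 5140)) + 25151)*(-34673 - 13*(-81)) = ((14904 - 4467) + 25151)*(-34673 + 1053) = (10437 + 25151)*(-33620) = 35588*(-33620) = -1196468560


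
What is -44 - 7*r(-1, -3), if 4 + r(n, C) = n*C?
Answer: -37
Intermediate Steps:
r(n, C) = -4 + C*n (r(n, C) = -4 + n*C = -4 + C*n)
-44 - 7*r(-1, -3) = -44 - 7*(-4 - 3*(-1)) = -44 - 7*(-4 + 3) = -44 - 7*(-1) = -44 + 7 = -37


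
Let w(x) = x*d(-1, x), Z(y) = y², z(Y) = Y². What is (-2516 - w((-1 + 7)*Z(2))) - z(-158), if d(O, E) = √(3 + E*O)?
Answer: -27480 - 24*I*√21 ≈ -27480.0 - 109.98*I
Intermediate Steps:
w(x) = x*√(3 - x) (w(x) = x*√(3 + x*(-1)) = x*√(3 - x))
(-2516 - w((-1 + 7)*Z(2))) - z(-158) = (-2516 - (-1 + 7)*2²*√(3 - (-1 + 7)*2²)) - 1*(-158)² = (-2516 - 6*4*√(3 - 6*4)) - 1*24964 = (-2516 - 24*√(3 - 1*24)) - 24964 = (-2516 - 24*√(3 - 24)) - 24964 = (-2516 - 24*√(-21)) - 24964 = (-2516 - 24*I*√21) - 24964 = -27480 - 24*I*√21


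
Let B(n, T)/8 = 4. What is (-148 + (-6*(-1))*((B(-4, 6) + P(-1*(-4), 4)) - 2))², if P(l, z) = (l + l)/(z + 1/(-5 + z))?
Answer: 2304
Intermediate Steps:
B(n, T) = 32 (B(n, T) = 8*4 = 32)
P(l, z) = 2*l/(z + 1/(-5 + z)) (P(l, z) = (2*l)/(z + 1/(-5 + z)) = 2*l/(z + 1/(-5 + z)))
(-148 + (-6*(-1))*((B(-4, 6) + P(-1*(-4), 4)) - 2))² = (-148 + (-6*(-1))*((32 + 2*(-1*(-4))*(-5 + 4)/(1 + 4² - 5*4)) - 2))² = (-148 + 6*((32 + 2*4*(-1)/(1 + 16 - 20)) - 2))² = (-148 + 6*((32 + 2*4*(-1)/(-3)) - 2))² = (-148 + 6*((32 + 2*4*(-⅓)*(-1)) - 2))² = (-148 + 6*((32 + 8/3) - 2))² = (-148 + 6*(104/3 - 2))² = (-148 + 6*(98/3))² = (-148 + 196)² = 48² = 2304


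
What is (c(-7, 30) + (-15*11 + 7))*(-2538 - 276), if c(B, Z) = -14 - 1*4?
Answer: 495264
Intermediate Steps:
c(B, Z) = -18 (c(B, Z) = -14 - 4 = -18)
(c(-7, 30) + (-15*11 + 7))*(-2538 - 276) = (-18 + (-15*11 + 7))*(-2538 - 276) = (-18 + (-165 + 7))*(-2814) = (-18 - 158)*(-2814) = -176*(-2814) = 495264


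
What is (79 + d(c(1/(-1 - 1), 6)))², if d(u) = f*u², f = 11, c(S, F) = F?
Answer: 225625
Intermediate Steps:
d(u) = 11*u²
(79 + d(c(1/(-1 - 1), 6)))² = (79 + 11*6²)² = (79 + 11*36)² = (79 + 396)² = 475² = 225625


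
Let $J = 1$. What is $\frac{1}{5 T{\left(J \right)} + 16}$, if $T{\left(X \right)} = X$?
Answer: $\frac{1}{21} \approx 0.047619$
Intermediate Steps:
$\frac{1}{5 T{\left(J \right)} + 16} = \frac{1}{5 \cdot 1 + 16} = \frac{1}{5 + 16} = \frac{1}{21}$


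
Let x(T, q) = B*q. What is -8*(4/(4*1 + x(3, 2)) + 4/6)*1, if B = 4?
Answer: -8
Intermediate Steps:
x(T, q) = 4*q
-8*(4/(4*1 + x(3, 2)) + 4/6)*1 = -8*(4/(4*1 + 4*2) + 4/6)*1 = -8*(4/(4 + 8) + 4*(1/6))*1 = -8*(4/12 + 2/3)*1 = -8*(4*(1/12) + 2/3)*1 = -8*(1/3 + 2/3)*1 = -8*1*1 = -8*1 = -8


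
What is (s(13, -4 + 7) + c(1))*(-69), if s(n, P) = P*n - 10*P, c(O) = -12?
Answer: 207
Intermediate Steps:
s(n, P) = -10*P + P*n
(s(13, -4 + 7) + c(1))*(-69) = ((-4 + 7)*(-10 + 13) - 12)*(-69) = (3*3 - 12)*(-69) = (9 - 12)*(-69) = -3*(-69) = 207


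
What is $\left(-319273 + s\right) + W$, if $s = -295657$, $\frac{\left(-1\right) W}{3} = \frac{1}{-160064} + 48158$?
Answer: $- \frac{121553241853}{160064} \approx -7.594 \cdot 10^{5}$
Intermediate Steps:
$W = - \frac{23125086333}{160064}$ ($W = - 3 \left(\frac{1}{-160064} + 48158\right) = - 3 \left(- \frac{1}{160064} + 48158\right) = \left(-3\right) \frac{7708362111}{160064} = - \frac{23125086333}{160064} \approx -1.4447 \cdot 10^{5}$)
$\left(-319273 + s\right) + W = \left(-319273 - 295657\right) - \frac{23125086333}{160064} = -614930 - \frac{23125086333}{160064} = - \frac{121553241853}{160064}$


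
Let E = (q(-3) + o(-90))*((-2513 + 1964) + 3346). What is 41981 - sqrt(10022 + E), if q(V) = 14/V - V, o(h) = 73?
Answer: 41981 - 4*sqrt(117867)/3 ≈ 41523.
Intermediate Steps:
q(V) = -V + 14/V
E = 598558/3 (E = ((-1*(-3) + 14/(-3)) + 73)*((-2513 + 1964) + 3346) = ((3 + 14*(-1/3)) + 73)*(-549 + 3346) = ((3 - 14/3) + 73)*2797 = (-5/3 + 73)*2797 = (214/3)*2797 = 598558/3 ≈ 1.9952e+5)
41981 - sqrt(10022 + E) = 41981 - sqrt(10022 + 598558/3) = 41981 - sqrt(628624/3) = 41981 - 4*sqrt(117867)/3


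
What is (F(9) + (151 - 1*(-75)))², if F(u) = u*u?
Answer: 94249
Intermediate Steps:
F(u) = u²
(F(9) + (151 - 1*(-75)))² = (9² + (151 - 1*(-75)))² = (81 + (151 + 75))² = (81 + 226)² = 307² = 94249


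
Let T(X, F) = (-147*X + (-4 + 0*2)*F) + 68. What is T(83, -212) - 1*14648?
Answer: -25933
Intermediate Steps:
T(X, F) = 68 - 147*X - 4*F (T(X, F) = (-147*X + (-4 + 0)*F) + 68 = (-147*X - 4*F) + 68 = 68 - 147*X - 4*F)
T(83, -212) - 1*14648 = (68 - 147*83 - 4*(-212)) - 1*14648 = (68 - 12201 + 848) - 14648 = -11285 - 14648 = -25933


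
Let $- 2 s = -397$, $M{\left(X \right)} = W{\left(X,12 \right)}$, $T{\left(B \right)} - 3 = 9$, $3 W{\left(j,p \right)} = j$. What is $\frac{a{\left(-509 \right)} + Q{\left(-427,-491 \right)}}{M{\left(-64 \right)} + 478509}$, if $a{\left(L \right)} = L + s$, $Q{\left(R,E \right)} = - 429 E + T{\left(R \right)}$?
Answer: $\frac{1262043}{2870926} \approx 0.43959$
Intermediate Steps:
$W{\left(j,p \right)} = \frac{j}{3}$
$T{\left(B \right)} = 12$ ($T{\left(B \right)} = 3 + 9 = 12$)
$M{\left(X \right)} = \frac{X}{3}$
$s = \frac{397}{2}$ ($s = \left(- \frac{1}{2}\right) \left(-397\right) = \frac{397}{2} \approx 198.5$)
$Q{\left(R,E \right)} = 12 - 429 E$ ($Q{\left(R,E \right)} = - 429 E + 12 = 12 - 429 E$)
$a{\left(L \right)} = \frac{397}{2} + L$ ($a{\left(L \right)} = L + \frac{397}{2} = \frac{397}{2} + L$)
$\frac{a{\left(-509 \right)} + Q{\left(-427,-491 \right)}}{M{\left(-64 \right)} + 478509} = \frac{\left(\frac{397}{2} - 509\right) + \left(12 - -210639\right)}{\frac{1}{3} \left(-64\right) + 478509} = \frac{- \frac{621}{2} + \left(12 + 210639\right)}{- \frac{64}{3} + 478509} = \frac{- \frac{621}{2} + 210651}{\frac{1435463}{3}} = \frac{420681}{2} \cdot \frac{3}{1435463} = \frac{1262043}{2870926}$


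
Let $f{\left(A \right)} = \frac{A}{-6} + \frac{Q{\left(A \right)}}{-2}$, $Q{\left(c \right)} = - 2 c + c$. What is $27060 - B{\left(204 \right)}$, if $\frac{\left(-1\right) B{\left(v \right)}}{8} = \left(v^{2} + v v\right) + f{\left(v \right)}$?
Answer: $693460$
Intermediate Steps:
$Q{\left(c \right)} = - c$
$f{\left(A \right)} = \frac{A}{3}$ ($f{\left(A \right)} = \frac{A}{-6} + \frac{\left(-1\right) A}{-2} = A \left(- \frac{1}{6}\right) + - A \left(- \frac{1}{2}\right) = - \frac{A}{6} + \frac{A}{2} = \frac{A}{3}$)
$B{\left(v \right)} = - 16 v^{2} - \frac{8 v}{3}$ ($B{\left(v \right)} = - 8 \left(\left(v^{2} + v v\right) + \frac{v}{3}\right) = - 8 \left(\left(v^{2} + v^{2}\right) + \frac{v}{3}\right) = - 8 \left(2 v^{2} + \frac{v}{3}\right) = - 16 v^{2} - \frac{8 v}{3}$)
$27060 - B{\left(204 \right)} = 27060 - \frac{8}{3} \cdot 204 \left(-1 - 1224\right) = 27060 - \frac{8}{3} \cdot 204 \left(-1225\right) = 27060 - -666400 = 27060 + 666400 = 693460$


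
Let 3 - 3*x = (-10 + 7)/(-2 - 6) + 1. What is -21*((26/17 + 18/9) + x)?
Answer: -11627/136 ≈ -85.493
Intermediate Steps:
x = 13/24 (x = 1 - ((-10 + 7)/(-2 - 6) + 1)/3 = 1 - (-3/(-8) + 1)/3 = 1 - (-3*(-1/8) + 1)/3 = 1 - (3/8 + 1)/3 = 1 - 1/3*11/8 = 1 - 11/24 = 13/24 ≈ 0.54167)
-21*((26/17 + 18/9) + x) = -21*((26/17 + 18/9) + 13/24) = -21*((26*(1/17) + 18*(1/9)) + 13/24) = -21*((26/17 + 2) + 13/24) = -21*(60/17 + 13/24) = -21*1661/408 = -11627/136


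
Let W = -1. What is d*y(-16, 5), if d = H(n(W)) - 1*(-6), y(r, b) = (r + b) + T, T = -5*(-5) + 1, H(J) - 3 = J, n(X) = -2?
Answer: 105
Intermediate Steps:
H(J) = 3 + J
T = 26 (T = 25 + 1 = 26)
y(r, b) = 26 + b + r (y(r, b) = (r + b) + 26 = (b + r) + 26 = 26 + b + r)
d = 7 (d = (3 - 2) - 1*(-6) = 1 + 6 = 7)
d*y(-16, 5) = 7*(26 + 5 - 16) = 7*15 = 105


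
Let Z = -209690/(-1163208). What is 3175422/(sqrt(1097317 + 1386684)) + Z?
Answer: 104845/581604 + 3175422*sqrt(2484001)/2484001 ≈ 2015.0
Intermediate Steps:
Z = 104845/581604 (Z = -209690*(-1/1163208) = 104845/581604 ≈ 0.18027)
3175422/(sqrt(1097317 + 1386684)) + Z = 3175422/(sqrt(1097317 + 1386684)) + 104845/581604 = 3175422/(sqrt(2484001)) + 104845/581604 = 3175422*(sqrt(2484001)/2484001) + 104845/581604 = 3175422*sqrt(2484001)/2484001 + 104845/581604 = 104845/581604 + 3175422*sqrt(2484001)/2484001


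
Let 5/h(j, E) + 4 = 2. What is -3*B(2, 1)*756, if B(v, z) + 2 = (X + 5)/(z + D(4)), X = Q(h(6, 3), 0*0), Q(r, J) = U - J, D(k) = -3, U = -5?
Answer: 4536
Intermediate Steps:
h(j, E) = -5/2 (h(j, E) = 5/(-4 + 2) = 5/(-2) = 5*(-1/2) = -5/2)
Q(r, J) = -5 - J
X = -5 (X = -5 - 0*0 = -5 - 1*0 = -5 + 0 = -5)
B(v, z) = -2 (B(v, z) = -2 + (-5 + 5)/(z - 3) = -2 + 0/(-3 + z) = -2 + 0 = -2)
-3*B(2, 1)*756 = -3*(-2)*756 = 6*756 = 4536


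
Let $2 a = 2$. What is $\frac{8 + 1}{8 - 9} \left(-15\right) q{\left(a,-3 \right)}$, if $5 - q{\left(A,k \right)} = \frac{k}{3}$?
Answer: $810$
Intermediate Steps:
$a = 1$ ($a = \frac{1}{2} \cdot 2 = 1$)
$q{\left(A,k \right)} = 5 - \frac{k}{3}$
$\frac{8 + 1}{8 - 9} \left(-15\right) q{\left(a,-3 \right)} = \frac{8 + 1}{8 - 9} \left(-15\right) \left(5 - -1\right) = \frac{9}{-1} \left(-15\right) \left(5 + 1\right) = 9 \left(-1\right) \left(-15\right) 6 = \left(-9\right) \left(-15\right) 6 = 135 \cdot 6 = 810$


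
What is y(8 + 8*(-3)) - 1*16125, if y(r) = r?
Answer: -16141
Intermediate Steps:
y(8 + 8*(-3)) - 1*16125 = (8 + 8*(-3)) - 1*16125 = (8 - 24) - 16125 = -16 - 16125 = -16141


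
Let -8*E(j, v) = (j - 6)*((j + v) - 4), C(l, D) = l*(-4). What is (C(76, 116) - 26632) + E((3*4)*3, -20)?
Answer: -26981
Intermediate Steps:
C(l, D) = -4*l
E(j, v) = -(-6 + j)*(-4 + j + v)/8 (E(j, v) = -(j - 6)*((j + v) - 4)/8 = -(-6 + j)*(-4 + j + v)/8)
(C(76, 116) - 26632) + E((3*4)*3, -20) = (-4*76 - 26632) + (-3 - ((3*4)*3)²/8 + (¾)*(-20) + 5*((3*4)*3)/4 - ⅛*(3*4)*3*(-20)) = (-304 - 26632) + (-3 - (12*3)²/8 - 15 + 5*(12*3)/4 - ⅛*12*3*(-20)) = -26936 + (-3 - ⅛*36² - 15 + (5/4)*36 - ⅛*36*(-20)) = -26936 + (-3 - ⅛*1296 - 15 + 45 + 90) = -26936 + (-3 - 162 - 15 + 45 + 90) = -26936 - 45 = -26981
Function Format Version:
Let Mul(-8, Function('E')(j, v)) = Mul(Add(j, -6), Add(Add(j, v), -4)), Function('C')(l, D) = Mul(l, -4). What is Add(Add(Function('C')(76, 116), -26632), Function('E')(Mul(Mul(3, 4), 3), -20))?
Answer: -26981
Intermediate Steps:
Function('C')(l, D) = Mul(-4, l)
Function('E')(j, v) = Mul(Rational(-1, 8), Add(-6, j), Add(-4, j, v)) (Function('E')(j, v) = Mul(Rational(-1, 8), Mul(Add(j, -6), Add(Add(j, v), -4))) = Mul(Rational(-1, 8), Mul(Add(-6, j), Add(-4, j, v))) = Mul(Rational(-1, 8), Add(-6, j), Add(-4, j, v)))
Add(Add(Function('C')(76, 116), -26632), Function('E')(Mul(Mul(3, 4), 3), -20)) = Add(Add(Mul(-4, 76), -26632), Add(-3, Mul(Rational(-1, 8), Pow(Mul(Mul(3, 4), 3), 2)), Mul(Rational(3, 4), -20), Mul(Rational(5, 4), Mul(Mul(3, 4), 3)), Mul(Rational(-1, 8), Mul(Mul(3, 4), 3), -20))) = Add(Add(-304, -26632), Add(-3, Mul(Rational(-1, 8), Pow(Mul(12, 3), 2)), -15, Mul(Rational(5, 4), Mul(12, 3)), Mul(Rational(-1, 8), Mul(12, 3), -20))) = Add(-26936, Add(-3, Mul(Rational(-1, 8), Pow(36, 2)), -15, Mul(Rational(5, 4), 36), Mul(Rational(-1, 8), 36, -20))) = Add(-26936, Add(-3, Mul(Rational(-1, 8), 1296), -15, 45, 90)) = Add(-26936, Add(-3, -162, -15, 45, 90)) = Add(-26936, -45) = -26981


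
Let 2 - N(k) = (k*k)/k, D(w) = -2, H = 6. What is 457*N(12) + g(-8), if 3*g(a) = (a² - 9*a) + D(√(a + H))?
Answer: -13576/3 ≈ -4525.3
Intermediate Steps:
N(k) = 2 - k (N(k) = 2 - k*k/k = 2 - k²/k = 2 - k)
g(a) = -⅔ - 3*a + a²/3 (g(a) = ((a² - 9*a) - 2)/3 = (-2 + a² - 9*a)/3 = -⅔ - 3*a + a²/3)
457*N(12) + g(-8) = 457*(2 - 1*12) + (-⅔ - 3*(-8) + (⅓)*(-8)²) = 457*(2 - 12) + (-⅔ + 24 + (⅓)*64) = 457*(-10) + (-⅔ + 24 + 64/3) = -4570 + 134/3 = -13576/3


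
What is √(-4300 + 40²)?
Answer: 30*I*√3 ≈ 51.962*I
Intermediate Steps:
√(-4300 + 40²) = √(-4300 + 1600) = √(-2700) = 30*I*√3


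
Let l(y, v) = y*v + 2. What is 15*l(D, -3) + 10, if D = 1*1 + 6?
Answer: -275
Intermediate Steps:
D = 7 (D = 1 + 6 = 7)
l(y, v) = 2 + v*y (l(y, v) = v*y + 2 = 2 + v*y)
15*l(D, -3) + 10 = 15*(2 - 3*7) + 10 = 15*(2 - 21) + 10 = 15*(-19) + 10 = -285 + 10 = -275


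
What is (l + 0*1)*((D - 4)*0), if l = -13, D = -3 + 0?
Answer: 0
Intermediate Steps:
D = -3
(l + 0*1)*((D - 4)*0) = (-13 + 0*1)*((-3 - 4)*0) = (-13 + 0)*(-7*0) = -13*0 = 0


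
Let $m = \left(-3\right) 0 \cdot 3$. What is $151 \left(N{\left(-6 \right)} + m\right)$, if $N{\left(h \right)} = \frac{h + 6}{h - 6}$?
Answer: $0$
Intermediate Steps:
$m = 0$ ($m = 0 \cdot 3 = 0$)
$N{\left(h \right)} = \frac{6 + h}{-6 + h}$
$151 \left(N{\left(-6 \right)} + m\right) = 151 \left(\frac{6 - 6}{-6 - 6} + 0\right) = 151 \left(\frac{1}{-12} \cdot 0 + 0\right) = 151 \left(\left(- \frac{1}{12}\right) 0 + 0\right) = 151 \left(0 + 0\right) = 151 \cdot 0 = 0$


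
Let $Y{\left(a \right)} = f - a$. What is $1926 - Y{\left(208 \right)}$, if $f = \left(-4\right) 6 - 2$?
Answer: $2160$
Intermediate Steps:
$f = -26$ ($f = -24 - 2 = -26$)
$Y{\left(a \right)} = -26 - a$
$1926 - Y{\left(208 \right)} = 1926 - \left(-26 - 208\right) = 1926 - -234 = 1926 + 234 = 2160$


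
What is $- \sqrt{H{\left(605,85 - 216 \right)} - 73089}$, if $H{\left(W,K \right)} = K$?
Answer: $- 2 i \sqrt{18305} \approx - 270.59 i$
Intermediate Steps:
$- \sqrt{H{\left(605,85 - 216 \right)} - 73089} = - \sqrt{\left(85 - 216\right) - 73089} = - \sqrt{-131 - 73089} = - \sqrt{-73220} = - 2 i \sqrt{18305}$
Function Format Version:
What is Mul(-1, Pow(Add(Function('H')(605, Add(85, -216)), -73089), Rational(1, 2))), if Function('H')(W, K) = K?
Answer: Mul(-2, I, Pow(18305, Rational(1, 2))) ≈ Mul(-270.59, I)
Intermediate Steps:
Mul(-1, Pow(Add(Function('H')(605, Add(85, -216)), -73089), Rational(1, 2))) = Mul(-1, Pow(Add(Add(85, -216), -73089), Rational(1, 2))) = Mul(-1, Pow(Add(-131, -73089), Rational(1, 2))) = Mul(-1, Pow(-73220, Rational(1, 2))) = Mul(-1, Mul(2, I, Pow(18305, Rational(1, 2)))) = Mul(-2, I, Pow(18305, Rational(1, 2)))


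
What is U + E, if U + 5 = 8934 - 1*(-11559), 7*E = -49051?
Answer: 94365/7 ≈ 13481.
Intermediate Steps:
E = -49051/7 (E = (⅐)*(-49051) = -49051/7 ≈ -7007.3)
U = 20488 (U = -5 + (8934 - 1*(-11559)) = -5 + (8934 + 11559) = -5 + 20493 = 20488)
U + E = 20488 - 49051/7 = 94365/7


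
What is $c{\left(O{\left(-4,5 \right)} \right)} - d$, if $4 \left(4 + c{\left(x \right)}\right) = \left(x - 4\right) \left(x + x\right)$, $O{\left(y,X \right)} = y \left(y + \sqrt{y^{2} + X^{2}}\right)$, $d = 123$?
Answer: $297 - 56 \sqrt{41} \approx -61.575$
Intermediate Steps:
$O{\left(y,X \right)} = y \left(y + \sqrt{X^{2} + y^{2}}\right)$
$c{\left(x \right)} = -4 + \frac{x \left(-4 + x\right)}{2}$ ($c{\left(x \right)} = -4 + \frac{\left(x - 4\right) \left(x + x\right)}{4} = -4 + \frac{\left(-4 + x\right) 2 x}{4} = -4 + \frac{2 x \left(-4 + x\right)}{4} = -4 + \frac{x \left(-4 + x\right)}{2}$)
$c{\left(O{\left(-4,5 \right)} \right)} - d = \left(-4 + \frac{\left(- 4 \left(-4 + \sqrt{5^{2} + \left(-4\right)^{2}}\right)\right)^{2}}{2} - 2 \left(- 4 \left(-4 + \sqrt{5^{2} + \left(-4\right)^{2}}\right)\right)\right) - 123 = \left(-4 + \frac{\left(- 4 \left(-4 + \sqrt{25 + 16}\right)\right)^{2}}{2} - 2 \left(- 4 \left(-4 + \sqrt{25 + 16}\right)\right)\right) - 123 = \left(-4 + \frac{\left(- 4 \left(-4 + \sqrt{41}\right)\right)^{2}}{2} - 2 \left(- 4 \left(-4 + \sqrt{41}\right)\right)\right) - 123 = \left(-4 + \frac{\left(16 - 4 \sqrt{41}\right)^{2}}{2} - 2 \left(16 - 4 \sqrt{41}\right)\right) - 123 = \left(-4 + \frac{\left(16 - 4 \sqrt{41}\right)^{2}}{2} - \left(32 - 8 \sqrt{41}\right)\right) - 123 = \left(-36 + \frac{\left(16 - 4 \sqrt{41}\right)^{2}}{2} + 8 \sqrt{41}\right) - 123 = -159 + \frac{\left(16 - 4 \sqrt{41}\right)^{2}}{2} + 8 \sqrt{41}$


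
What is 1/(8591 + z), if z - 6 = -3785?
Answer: 1/4812 ≈ 0.00020781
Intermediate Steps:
z = -3779 (z = 6 - 3785 = -3779)
1/(8591 + z) = 1/(8591 - 3779) = 1/4812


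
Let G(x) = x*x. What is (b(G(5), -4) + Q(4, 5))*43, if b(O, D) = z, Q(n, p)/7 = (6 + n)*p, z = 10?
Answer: 15480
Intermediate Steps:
G(x) = x²
Q(n, p) = 7*p*(6 + n) (Q(n, p) = 7*((6 + n)*p) = 7*(p*(6 + n)) = 7*p*(6 + n))
b(O, D) = 10
(b(G(5), -4) + Q(4, 5))*43 = (10 + 7*5*(6 + 4))*43 = (10 + 7*5*10)*43 = (10 + 350)*43 = 360*43 = 15480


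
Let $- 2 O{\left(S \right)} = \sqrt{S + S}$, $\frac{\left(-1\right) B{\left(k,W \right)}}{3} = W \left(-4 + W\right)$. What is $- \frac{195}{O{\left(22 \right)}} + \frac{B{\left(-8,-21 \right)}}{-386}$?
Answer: $\frac{1575}{386} + \frac{195 \sqrt{11}}{11} \approx 62.875$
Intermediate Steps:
$B{\left(k,W \right)} = - 3 W \left(-4 + W\right)$
$O{\left(S \right)} = - \frac{\sqrt{2} \sqrt{S}}{2}$ ($O{\left(S \right)} = - \frac{\sqrt{S + S}}{2} = - \frac{\sqrt{2 S}}{2} = - \frac{\sqrt{2} \sqrt{S}}{2}$)
$- \frac{195}{O{\left(22 \right)}} + \frac{B{\left(-8,-21 \right)}}{-386} = - \frac{195}{\left(- \frac{1}{2}\right) \sqrt{2} \sqrt{22}} + \frac{3 \left(-21\right) \left(4 - -21\right)}{-386} = - \frac{195}{\left(-1\right) \sqrt{11}} + 3 \left(-21\right) \left(4 + 21\right) \left(- \frac{1}{386}\right) = - 195 \left(- \frac{\sqrt{11}}{11}\right) + 3 \left(-21\right) 25 \left(- \frac{1}{386}\right) = \frac{195 \sqrt{11}}{11} - - \frac{1575}{386} = \frac{195 \sqrt{11}}{11} + \frac{1575}{386} = \frac{1575}{386} + \frac{195 \sqrt{11}}{11}$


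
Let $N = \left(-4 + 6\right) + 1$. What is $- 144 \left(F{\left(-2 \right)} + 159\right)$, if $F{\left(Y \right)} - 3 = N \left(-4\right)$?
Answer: $-21600$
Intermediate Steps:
$N = 3$ ($N = 2 + 1 = 3$)
$F{\left(Y \right)} = -9$ ($F{\left(Y \right)} = 3 + 3 \left(-4\right) = 3 - 12 = -9$)
$- 144 \left(F{\left(-2 \right)} + 159\right) = - 144 \left(-9 + 159\right) = \left(-144\right) 150 = -21600$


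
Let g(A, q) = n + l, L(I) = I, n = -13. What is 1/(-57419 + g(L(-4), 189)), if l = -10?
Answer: -1/57442 ≈ -1.7409e-5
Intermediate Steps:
g(A, q) = -23 (g(A, q) = -13 - 10 = -23)
1/(-57419 + g(L(-4), 189)) = 1/(-57419 - 23) = 1/(-57442) = -1/57442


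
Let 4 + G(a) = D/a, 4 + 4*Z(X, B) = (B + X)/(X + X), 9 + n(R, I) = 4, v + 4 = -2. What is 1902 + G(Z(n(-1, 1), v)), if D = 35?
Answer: 53642/29 ≈ 1849.7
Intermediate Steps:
v = -6 (v = -4 - 2 = -6)
n(R, I) = -5 (n(R, I) = -9 + 4 = -5)
Z(X, B) = -1 + (B + X)/(8*X) (Z(X, B) = -1 + ((B + X)/(X + X))/4 = -1 + ((B + X)/((2*X)))/4 = -1 + ((B + X)*(1/(2*X)))/4 = -1 + ((B + X)/(2*X))/4 = -1 + (B + X)/(8*X))
G(a) = -4 + 35/a
1902 + G(Z(n(-1, 1), v)) = 1902 + (-4 + 35/(((1/8)*(-6 - 7*(-5))/(-5)))) = 1902 + (-4 + 35/(((1/8)*(-1/5)*(-6 + 35)))) = 1902 + (-4 + 35/(((1/8)*(-1/5)*29))) = 1902 + (-4 + 35/(-29/40)) = 1902 + (-4 + 35*(-40/29)) = 1902 + (-4 - 1400/29) = 1902 - 1516/29 = 53642/29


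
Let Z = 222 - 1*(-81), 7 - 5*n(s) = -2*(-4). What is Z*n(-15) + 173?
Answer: 562/5 ≈ 112.40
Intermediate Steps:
n(s) = -⅕ (n(s) = 7/5 - (-2)*(-4)/5 = 7/5 - ⅕*8 = 7/5 - 8/5 = -⅕)
Z = 303 (Z = 222 + 81 = 303)
Z*n(-15) + 173 = 303*(-⅕) + 173 = -303/5 + 173 = 562/5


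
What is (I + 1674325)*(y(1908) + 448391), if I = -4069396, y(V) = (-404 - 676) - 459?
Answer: -1070242266492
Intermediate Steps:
y(V) = -1539 (y(V) = -1080 - 459 = -1539)
(I + 1674325)*(y(1908) + 448391) = (-4069396 + 1674325)*(-1539 + 448391) = -2395071*446852 = -1070242266492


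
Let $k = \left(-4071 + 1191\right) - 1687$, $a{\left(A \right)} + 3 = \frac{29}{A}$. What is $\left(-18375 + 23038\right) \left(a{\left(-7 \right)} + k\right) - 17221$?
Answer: $- \frac{149425144}{7} \approx -2.1346 \cdot 10^{7}$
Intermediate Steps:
$a{\left(A \right)} = -3 + \frac{29}{A}$
$k = -4567$ ($k = -2880 - 1687 = -4567$)
$\left(-18375 + 23038\right) \left(a{\left(-7 \right)} + k\right) - 17221 = \left(-18375 + 23038\right) \left(\left(-3 + \frac{29}{-7}\right) - 4567\right) - 17221 = 4663 \left(\left(-3 + 29 \left(- \frac{1}{7}\right)\right) - 4567\right) - 17221 = 4663 \left(\left(-3 - \frac{29}{7}\right) - 4567\right) - 17221 = 4663 \left(- \frac{50}{7} - 4567\right) - 17221 = 4663 \left(- \frac{32019}{7}\right) - 17221 = - \frac{149304597}{7} - 17221 = - \frac{149425144}{7}$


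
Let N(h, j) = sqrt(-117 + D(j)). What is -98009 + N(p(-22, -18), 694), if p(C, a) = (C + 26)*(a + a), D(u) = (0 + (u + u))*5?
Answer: -98009 + sqrt(6823) ≈ -97926.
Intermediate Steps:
D(u) = 10*u (D(u) = (0 + 2*u)*5 = (2*u)*5 = 10*u)
p(C, a) = 2*a*(26 + C) (p(C, a) = (26 + C)*(2*a) = 2*a*(26 + C))
N(h, j) = sqrt(-117 + 10*j)
-98009 + N(p(-22, -18), 694) = -98009 + sqrt(-117 + 10*694) = -98009 + sqrt(-117 + 6940) = -98009 + sqrt(6823)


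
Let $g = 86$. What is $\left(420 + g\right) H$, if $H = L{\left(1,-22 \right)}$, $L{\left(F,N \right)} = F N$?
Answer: $-11132$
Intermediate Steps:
$H = -22$ ($H = 1 \left(-22\right) = -22$)
$\left(420 + g\right) H = \left(420 + 86\right) \left(-22\right) = 506 \left(-22\right) = -11132$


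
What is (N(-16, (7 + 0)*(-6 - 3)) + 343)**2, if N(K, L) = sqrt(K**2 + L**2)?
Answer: 166464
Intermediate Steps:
(N(-16, (7 + 0)*(-6 - 3)) + 343)**2 = (sqrt((-16)**2 + ((7 + 0)*(-6 - 3))**2) + 343)**2 = (sqrt(256 + (7*(-9))**2) + 343)**2 = (sqrt(256 + (-63)**2) + 343)**2 = (sqrt(256 + 3969) + 343)**2 = (sqrt(4225) + 343)**2 = (65 + 343)**2 = 408**2 = 166464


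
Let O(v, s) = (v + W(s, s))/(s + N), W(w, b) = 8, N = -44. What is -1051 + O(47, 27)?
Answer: -17922/17 ≈ -1054.2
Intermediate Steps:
O(v, s) = (8 + v)/(-44 + s) (O(v, s) = (v + 8)/(s - 44) = (8 + v)/(-44 + s))
-1051 + O(47, 27) = -1051 + (8 + 47)/(-44 + 27) = -1051 + 55/(-17) = -1051 - 1/17*55 = -1051 - 55/17 = -17922/17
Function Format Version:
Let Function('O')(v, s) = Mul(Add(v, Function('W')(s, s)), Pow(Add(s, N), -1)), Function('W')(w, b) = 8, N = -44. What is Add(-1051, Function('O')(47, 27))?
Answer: Rational(-17922, 17) ≈ -1054.2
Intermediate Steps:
Function('O')(v, s) = Mul(Pow(Add(-44, s), -1), Add(8, v)) (Function('O')(v, s) = Mul(Add(v, 8), Pow(Add(s, -44), -1)) = Mul(Add(8, v), Pow(Add(-44, s), -1)) = Mul(Pow(Add(-44, s), -1), Add(8, v)))
Add(-1051, Function('O')(47, 27)) = Add(-1051, Mul(Pow(Add(-44, 27), -1), Add(8, 47))) = Add(-1051, Mul(Pow(-17, -1), 55)) = Add(-1051, Mul(Rational(-1, 17), 55)) = Add(-1051, Rational(-55, 17)) = Rational(-17922, 17)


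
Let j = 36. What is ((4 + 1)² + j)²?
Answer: 3721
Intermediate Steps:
((4 + 1)² + j)² = ((4 + 1)² + 36)² = (5² + 36)² = (25 + 36)² = 61² = 3721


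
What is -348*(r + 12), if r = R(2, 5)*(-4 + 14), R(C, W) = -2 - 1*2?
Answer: 9744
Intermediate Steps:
R(C, W) = -4 (R(C, W) = -2 - 2 = -4)
r = -40 (r = -4*(-4 + 14) = -4*10 = -40)
-348*(r + 12) = -348*(-40 + 12) = -348*(-28) = 9744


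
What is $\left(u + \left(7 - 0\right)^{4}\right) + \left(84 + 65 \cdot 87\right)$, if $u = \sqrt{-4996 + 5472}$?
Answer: $8140 + 2 \sqrt{119} \approx 8161.8$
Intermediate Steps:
$u = 2 \sqrt{119}$ ($u = \sqrt{476} = 2 \sqrt{119} \approx 21.817$)
$\left(u + \left(7 - 0\right)^{4}\right) + \left(84 + 65 \cdot 87\right) = \left(2 \sqrt{119} + \left(7 - 0\right)^{4}\right) + \left(84 + 65 \cdot 87\right) = \left(2 \sqrt{119} + \left(7 + 0\right)^{4}\right) + \left(84 + 5655\right) = \left(2 \sqrt{119} + 7^{4}\right) + 5739 = \left(2 \sqrt{119} + 2401\right) + 5739 = \left(2401 + 2 \sqrt{119}\right) + 5739 = 8140 + 2 \sqrt{119}$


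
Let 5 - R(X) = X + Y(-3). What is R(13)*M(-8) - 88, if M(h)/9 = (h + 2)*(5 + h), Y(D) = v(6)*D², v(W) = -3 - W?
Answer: 11738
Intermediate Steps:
Y(D) = -9*D² (Y(D) = (-3 - 1*6)*D² = (-3 - 6)*D² = -9*D²)
M(h) = 9*(2 + h)*(5 + h) (M(h) = 9*((h + 2)*(5 + h)) = 9*((2 + h)*(5 + h)) = 9*(2 + h)*(5 + h))
R(X) = 86 - X (R(X) = 5 - (X - 9*(-3)²) = 5 - (X - 9*9) = 5 - (X - 81) = 5 - (-81 + X) = 5 + (81 - X) = 86 - X)
R(13)*M(-8) - 88 = (86 - 1*13)*(90 + 9*(-8)² + 63*(-8)) - 88 = (86 - 13)*(90 + 9*64 - 504) - 88 = 73*(90 + 576 - 504) - 88 = 73*162 - 88 = 11826 - 88 = 11738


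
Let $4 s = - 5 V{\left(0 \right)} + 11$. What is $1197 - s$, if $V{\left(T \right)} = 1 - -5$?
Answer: $\frac{4807}{4} \approx 1201.8$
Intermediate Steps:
$V{\left(T \right)} = 6$ ($V{\left(T \right)} = 1 + 5 = 6$)
$s = - \frac{19}{4}$ ($s = \frac{\left(-5\right) 6 + 11}{4} = \frac{-30 + 11}{4} = \frac{1}{4} \left(-19\right) = - \frac{19}{4} \approx -4.75$)
$1197 - s = 1197 - - \frac{19}{4} = 1197 + \frac{19}{4} = \frac{4807}{4}$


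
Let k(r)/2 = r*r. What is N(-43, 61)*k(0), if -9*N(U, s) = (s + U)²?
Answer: 0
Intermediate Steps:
N(U, s) = -(U + s)²/9 (N(U, s) = -(s + U)²/9 = -(U + s)²/9)
k(r) = 2*r² (k(r) = 2*(r*r) = 2*r²)
N(-43, 61)*k(0) = (-(-43 + 61)²/9)*(2*0²) = (-⅑*18²)*(2*0) = -⅑*324*0 = -36*0 = 0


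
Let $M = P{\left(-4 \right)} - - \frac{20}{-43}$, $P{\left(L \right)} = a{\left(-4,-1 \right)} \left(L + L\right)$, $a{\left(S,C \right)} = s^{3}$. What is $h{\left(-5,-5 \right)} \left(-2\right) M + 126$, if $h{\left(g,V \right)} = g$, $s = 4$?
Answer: $- \frac{214942}{43} \approx -4998.6$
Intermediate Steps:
$a{\left(S,C \right)} = 64$ ($a{\left(S,C \right)} = 4^{3} = 64$)
$P{\left(L \right)} = 128 L$ ($P{\left(L \right)} = 64 \left(L + L\right) = 64 \cdot 2 L = 128 L$)
$M = - \frac{22036}{43}$ ($M = 128 \left(-4\right) - - \frac{20}{-43} = -512 - \left(-20\right) \left(- \frac{1}{43}\right) = -512 - \frac{20}{43} = - \frac{22036}{43} \approx -512.46$)
$h{\left(-5,-5 \right)} \left(-2\right) M + 126 = \left(-5\right) \left(-2\right) \left(- \frac{22036}{43}\right) + 126 = 10 \left(- \frac{22036}{43}\right) + 126 = - \frac{220360}{43} + 126 = - \frac{214942}{43}$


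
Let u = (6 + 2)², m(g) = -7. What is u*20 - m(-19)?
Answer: 1287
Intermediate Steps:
u = 64 (u = 8² = 64)
u*20 - m(-19) = 64*20 - 1*(-7) = 1280 + 7 = 1287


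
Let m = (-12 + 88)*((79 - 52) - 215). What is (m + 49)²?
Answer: 202749121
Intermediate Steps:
m = -14288 (m = 76*(27 - 215) = 76*(-188) = -14288)
(m + 49)² = (-14288 + 49)² = (-14239)² = 202749121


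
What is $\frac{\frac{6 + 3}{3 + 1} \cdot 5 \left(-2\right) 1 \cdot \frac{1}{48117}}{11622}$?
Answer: $- \frac{5}{124270172} \approx -4.0235 \cdot 10^{-8}$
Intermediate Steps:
$\frac{\frac{6 + 3}{3 + 1} \cdot 5 \left(-2\right) 1 \cdot \frac{1}{48117}}{11622} = \frac{9}{4} \left(\left(-10\right) 1\right) \frac{1}{48117} \cdot \frac{1}{11622} = 9 \cdot \frac{1}{4} \left(-10\right) \frac{1}{48117} \cdot \frac{1}{11622} = \frac{9}{4} \left(-10\right) \frac{1}{48117} \cdot \frac{1}{11622} = \left(- \frac{45}{2}\right) \frac{1}{48117} \cdot \frac{1}{11622} = \left(- \frac{15}{32078}\right) \frac{1}{11622} = - \frac{5}{124270172}$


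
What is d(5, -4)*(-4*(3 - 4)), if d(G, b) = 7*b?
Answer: -112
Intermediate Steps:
d(5, -4)*(-4*(3 - 4)) = (7*(-4))*(-4*(3 - 4)) = -(-112)*(-1) = -28*4 = -112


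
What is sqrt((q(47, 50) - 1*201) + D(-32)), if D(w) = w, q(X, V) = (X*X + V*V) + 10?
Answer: sqrt(4486) ≈ 66.978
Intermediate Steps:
q(X, V) = 10 + V**2 + X**2 (q(X, V) = (X**2 + V**2) + 10 = (V**2 + X**2) + 10 = 10 + V**2 + X**2)
sqrt((q(47, 50) - 1*201) + D(-32)) = sqrt(((10 + 50**2 + 47**2) - 1*201) - 32) = sqrt(((10 + 2500 + 2209) - 201) - 32) = sqrt((4719 - 201) - 32) = sqrt(4518 - 32) = sqrt(4486)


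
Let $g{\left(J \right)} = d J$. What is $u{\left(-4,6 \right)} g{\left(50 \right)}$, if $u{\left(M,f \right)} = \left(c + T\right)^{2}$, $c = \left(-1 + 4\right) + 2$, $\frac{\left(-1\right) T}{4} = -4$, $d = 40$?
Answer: $882000$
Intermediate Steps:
$T = 16$ ($T = \left(-4\right) \left(-4\right) = 16$)
$g{\left(J \right)} = 40 J$
$c = 5$ ($c = 3 + 2 = 5$)
$u{\left(M,f \right)} = 441$ ($u{\left(M,f \right)} = \left(5 + 16\right)^{2} = 21^{2} = 441$)
$u{\left(-4,6 \right)} g{\left(50 \right)} = 441 \cdot 40 \cdot 50 = 441 \cdot 2000 = 882000$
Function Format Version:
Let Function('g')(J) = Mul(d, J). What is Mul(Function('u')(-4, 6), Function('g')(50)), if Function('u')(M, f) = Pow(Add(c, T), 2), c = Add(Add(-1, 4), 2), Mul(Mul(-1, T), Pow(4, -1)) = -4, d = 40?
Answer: 882000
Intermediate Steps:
T = 16 (T = Mul(-4, -4) = 16)
Function('g')(J) = Mul(40, J)
c = 5 (c = Add(3, 2) = 5)
Function('u')(M, f) = 441 (Function('u')(M, f) = Pow(Add(5, 16), 2) = Pow(21, 2) = 441)
Mul(Function('u')(-4, 6), Function('g')(50)) = Mul(441, Mul(40, 50)) = Mul(441, 2000) = 882000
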